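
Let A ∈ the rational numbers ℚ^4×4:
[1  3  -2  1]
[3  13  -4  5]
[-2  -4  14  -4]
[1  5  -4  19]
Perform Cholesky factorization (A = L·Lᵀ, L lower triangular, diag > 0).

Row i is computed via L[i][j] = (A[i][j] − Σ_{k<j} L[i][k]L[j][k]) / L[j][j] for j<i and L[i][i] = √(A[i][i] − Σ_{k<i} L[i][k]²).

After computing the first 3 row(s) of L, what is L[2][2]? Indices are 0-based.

Step 1: L[0][0] = √(1) = 1.
  L[1][0] = (3) / L[0][0] = 3.
Step 2: L[1][1] = √(4) = 2.
  L[2][0] = (-2) / L[0][0] = -2.
  L[2][1] = (2) / L[1][1] = 1.
Step 3: L[2][2] = √(9) = 3.

L[2][2] = 3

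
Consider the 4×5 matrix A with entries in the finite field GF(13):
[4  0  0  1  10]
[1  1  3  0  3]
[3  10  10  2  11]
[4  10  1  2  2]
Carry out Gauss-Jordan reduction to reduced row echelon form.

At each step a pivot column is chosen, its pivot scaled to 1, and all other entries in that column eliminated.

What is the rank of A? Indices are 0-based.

rank = 4

step 1: normalize row 0 (÷4) = (1, 0, 0, 10, 9)
  row 1: subtract 1×row0 = (0, 1, 3, 3, 7)
  row 2: subtract 3×row0 = (0, 10, 10, 11, 10)
  row 3: subtract 4×row0 = (0, 10, 1, 1, 5)
step 2: normalize row 1 (÷1) = (0, 1, 3, 3, 7)
  row 2: subtract 10×row1 = (0, 0, 6, 7, 5)
  row 3: subtract 10×row1 = (0, 0, 10, 10, 0)
step 3: normalize row 2 (÷6) = (0, 0, 1, 12, 3)
  row 1: subtract 3×row2 = (0, 1, 0, 6, 11)
  row 3: subtract 10×row2 = (0, 0, 0, 7, 9)
step 4: normalize row 3 (÷7) = (0, 0, 0, 1, 5)
  row 0: subtract 10×row3 = (1, 0, 0, 0, 11)
  row 1: subtract 6×row3 = (0, 1, 0, 0, 7)
  row 2: subtract 12×row3 = (0, 0, 1, 0, 8)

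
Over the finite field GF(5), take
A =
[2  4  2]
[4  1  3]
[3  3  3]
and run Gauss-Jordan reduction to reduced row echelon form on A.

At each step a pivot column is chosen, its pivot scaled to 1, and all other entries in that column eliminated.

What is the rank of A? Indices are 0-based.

rank = 3

[1] R0 /= 2  ⇒  (1, 2, 1)
     R1 -= 4·R0  ⇒  (0, 3, 4)
     R2 -= 3·R0  ⇒  (0, 2, 0)
[2] R1 /= 3  ⇒  (0, 1, 3)
     R0 -= 2·R1  ⇒  (1, 0, 0)
     R2 -= 2·R1  ⇒  (0, 0, 4)
[3] R2 /= 4  ⇒  (0, 0, 1)
     R1 -= 3·R2  ⇒  (0, 1, 0)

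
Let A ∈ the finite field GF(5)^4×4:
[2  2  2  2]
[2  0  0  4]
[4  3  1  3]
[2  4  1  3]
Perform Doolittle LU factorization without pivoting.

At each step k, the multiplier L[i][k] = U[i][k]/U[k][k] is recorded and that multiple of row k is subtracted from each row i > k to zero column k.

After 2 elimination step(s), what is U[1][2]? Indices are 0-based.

[col 0] pivot 2
  R1 -= 1*R0 → (0, 3, 3, 2)  (L[1][0] := 1)
  R2 -= 2*R0 → (0, 4, 2, 4)  (L[2][0] := 2)
  R3 -= 1*R0 → (0, 2, 4, 1)  (L[3][0] := 1)
[col 1] pivot 3
  R2 -= 3*R1 → (0, 0, 3, 3)  (L[2][1] := 3)
  R3 -= 4*R1 → (0, 0, 2, 3)  (L[3][1] := 4)

U[1][2] = 3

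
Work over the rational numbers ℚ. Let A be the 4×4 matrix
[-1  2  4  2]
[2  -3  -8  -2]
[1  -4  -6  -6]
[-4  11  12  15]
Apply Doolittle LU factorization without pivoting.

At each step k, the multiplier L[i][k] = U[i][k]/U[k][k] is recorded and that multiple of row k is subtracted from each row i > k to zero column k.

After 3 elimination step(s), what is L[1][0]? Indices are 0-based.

[col 0] pivot -1
  R1 -= -2*R0 → (0, 1, 0, 2)  (L[1][0] := -2)
  R2 -= -1*R0 → (0, -2, -2, -4)  (L[2][0] := -1)
  R3 -= 4*R0 → (0, 3, -4, 7)  (L[3][0] := 4)
[col 1] pivot 1
  R2 -= -2*R1 → (0, 0, -2, 0)  (L[2][1] := -2)
  R3 -= 3*R1 → (0, 0, -4, 1)  (L[3][1] := 3)
[col 2] pivot -2
  R3 -= 2*R2 → (0, 0, 0, 1)  (L[3][2] := 2)

L[1][0] = -2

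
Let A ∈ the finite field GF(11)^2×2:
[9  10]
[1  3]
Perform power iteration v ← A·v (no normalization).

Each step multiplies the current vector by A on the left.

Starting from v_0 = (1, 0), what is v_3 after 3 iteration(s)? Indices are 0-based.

v_0 = (1, 0).
v_1 = A·v_0 = (9, 1).
v_2 = A·v_1 = (3, 1).
v_3 = A·v_2 = (4, 6).

v_3 = (4, 6)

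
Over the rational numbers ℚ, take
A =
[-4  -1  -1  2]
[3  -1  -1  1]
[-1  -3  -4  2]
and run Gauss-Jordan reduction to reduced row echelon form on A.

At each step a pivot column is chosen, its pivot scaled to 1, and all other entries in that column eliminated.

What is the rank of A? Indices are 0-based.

rank = 3

pivot(0,0)=-4: scale R0 → (1, 1/4, 1/4, -1/2)
  clear (1,0): R1 −= (3)R0 → (0, -7/4, -7/4, 5/2)
  clear (2,0): R2 −= (-1)R0 → (0, -11/4, -15/4, 3/2)
pivot(1,1)=-7/4: scale R1 → (0, 1, 1, -10/7)
  clear (0,1): R0 −= (1/4)R1 → (1, 0, 0, -1/7)
  clear (2,1): R2 −= (-11/4)R1 → (0, 0, -1, -17/7)
pivot(2,2)=-1: scale R2 → (0, 0, 1, 17/7)
  clear (1,2): R1 −= (1)R2 → (0, 1, 0, -27/7)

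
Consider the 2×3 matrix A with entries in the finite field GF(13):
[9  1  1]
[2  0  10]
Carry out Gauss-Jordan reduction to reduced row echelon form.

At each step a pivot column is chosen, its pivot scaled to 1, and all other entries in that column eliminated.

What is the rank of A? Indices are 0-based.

rank = 2

step 1: normalize row 0 (÷9) = (1, 3, 3)
  row 1: subtract 2×row0 = (0, 7, 4)
step 2: normalize row 1 (÷7) = (0, 1, 8)
  row 0: subtract 3×row1 = (1, 0, 5)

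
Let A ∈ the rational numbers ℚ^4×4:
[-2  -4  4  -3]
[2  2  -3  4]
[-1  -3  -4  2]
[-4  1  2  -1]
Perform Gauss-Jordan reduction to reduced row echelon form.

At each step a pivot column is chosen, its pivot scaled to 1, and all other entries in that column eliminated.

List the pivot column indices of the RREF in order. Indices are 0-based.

step 1: normalize row 0 (÷-2) = (1, 2, -2, 3/2)
  row 1: subtract 2×row0 = (0, -2, 1, 1)
  row 2: subtract -1×row0 = (0, -1, -6, 7/2)
  row 3: subtract -4×row0 = (0, 9, -6, 5)
step 2: normalize row 1 (÷-2) = (0, 1, -1/2, -1/2)
  row 0: subtract 2×row1 = (1, 0, -1, 5/2)
  row 2: subtract -1×row1 = (0, 0, -13/2, 3)
  row 3: subtract 9×row1 = (0, 0, -3/2, 19/2)
step 3: normalize row 2 (÷-13/2) = (0, 0, 1, -6/13)
  row 0: subtract -1×row2 = (1, 0, 0, 53/26)
  row 1: subtract -1/2×row2 = (0, 1, 0, -19/26)
  row 3: subtract -3/2×row2 = (0, 0, 0, 229/26)
step 4: normalize row 3 (÷229/26) = (0, 0, 0, 1)
  row 0: subtract 53/26×row3 = (1, 0, 0, 0)
  row 1: subtract -19/26×row3 = (0, 1, 0, 0)
  row 2: subtract -6/13×row3 = (0, 0, 1, 0)

pivot columns: 0, 1, 2, 3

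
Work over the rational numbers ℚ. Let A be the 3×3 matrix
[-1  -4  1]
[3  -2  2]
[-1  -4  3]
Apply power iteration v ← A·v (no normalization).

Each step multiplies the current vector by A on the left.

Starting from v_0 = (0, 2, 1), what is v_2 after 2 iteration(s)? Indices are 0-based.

v_0 = (0, 2, 1).
v_1 = A·v_0 = (-7, -2, -5).
v_2 = A·v_1 = (10, -27, 0).

v_2 = (10, -27, 0)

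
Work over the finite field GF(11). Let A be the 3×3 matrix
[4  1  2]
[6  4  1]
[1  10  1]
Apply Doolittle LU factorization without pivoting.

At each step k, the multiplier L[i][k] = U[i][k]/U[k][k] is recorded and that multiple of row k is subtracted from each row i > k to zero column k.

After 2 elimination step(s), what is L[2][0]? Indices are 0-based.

k=0: U[0][0]=4
  eliminate (1,0): mult=7, new row 1: (0, 8, 9); set L[1][0]=7
  eliminate (2,0): mult=3, new row 2: (0, 7, 6); set L[2][0]=3
k=1: U[1][1]=8
  eliminate (2,1): mult=5, new row 2: (0, 0, 5); set L[2][1]=5

L[2][0] = 3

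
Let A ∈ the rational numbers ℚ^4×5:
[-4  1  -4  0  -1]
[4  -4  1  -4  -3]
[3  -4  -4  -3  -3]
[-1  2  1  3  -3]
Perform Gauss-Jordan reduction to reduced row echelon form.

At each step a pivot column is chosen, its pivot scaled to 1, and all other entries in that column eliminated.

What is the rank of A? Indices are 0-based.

rank = 4

[1] R0 /= -4  ⇒  (1, -1/4, 1, 0, 1/4)
     R1 -= 4·R0  ⇒  (0, -3, -3, -4, -4)
     R2 -= 3·R0  ⇒  (0, -13/4, -7, -3, -15/4)
     R3 -= -1·R0  ⇒  (0, 7/4, 2, 3, -11/4)
[2] R1 /= -3  ⇒  (0, 1, 1, 4/3, 4/3)
     R0 -= -1/4·R1  ⇒  (1, 0, 5/4, 1/3, 7/12)
     R2 -= -13/4·R1  ⇒  (0, 0, -15/4, 4/3, 7/12)
     R3 -= 7/4·R1  ⇒  (0, 0, 1/4, 2/3, -61/12)
[3] R2 /= -15/4  ⇒  (0, 0, 1, -16/45, -7/45)
     R0 -= 5/4·R2  ⇒  (1, 0, 0, 7/9, 7/9)
     R1 -= 1·R2  ⇒  (0, 1, 0, 76/45, 67/45)
     R3 -= 1/4·R2  ⇒  (0, 0, 0, 34/45, -227/45)
[4] R3 /= 34/45  ⇒  (0, 0, 0, 1, -227/34)
     R0 -= 7/9·R3  ⇒  (1, 0, 0, 0, 203/34)
     R1 -= 76/45·R3  ⇒  (0, 1, 0, 0, 217/17)
     R2 -= -16/45·R3  ⇒  (0, 0, 1, 0, -43/17)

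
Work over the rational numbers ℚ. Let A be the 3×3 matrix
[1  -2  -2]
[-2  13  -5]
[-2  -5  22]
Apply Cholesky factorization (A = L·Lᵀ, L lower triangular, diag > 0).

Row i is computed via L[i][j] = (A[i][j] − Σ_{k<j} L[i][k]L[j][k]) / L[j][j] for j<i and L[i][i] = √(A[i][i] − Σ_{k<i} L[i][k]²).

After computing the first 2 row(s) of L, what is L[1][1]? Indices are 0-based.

L[1][1] = 3

Step 1: L[0][0] = √(1) = 1.
  L[1][0] = (-2) / L[0][0] = -2.
Step 2: L[1][1] = √(9) = 3.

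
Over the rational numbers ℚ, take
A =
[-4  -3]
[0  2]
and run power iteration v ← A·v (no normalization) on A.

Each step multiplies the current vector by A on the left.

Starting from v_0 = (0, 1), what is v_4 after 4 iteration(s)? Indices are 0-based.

v_0 = (0, 1).
v_1 = A·v_0 = (-3, 2).
v_2 = A·v_1 = (6, 4).
v_3 = A·v_2 = (-36, 8).
v_4 = A·v_3 = (120, 16).

v_4 = (120, 16)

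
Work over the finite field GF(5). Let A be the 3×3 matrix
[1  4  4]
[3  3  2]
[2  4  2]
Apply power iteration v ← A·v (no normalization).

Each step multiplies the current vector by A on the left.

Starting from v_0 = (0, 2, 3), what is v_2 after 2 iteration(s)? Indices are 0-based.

v_2 = (4, 4, 1)

v_0 = (0, 2, 3).
v_1 = A·v_0 = (0, 2, 4).
v_2 = A·v_1 = (4, 4, 1).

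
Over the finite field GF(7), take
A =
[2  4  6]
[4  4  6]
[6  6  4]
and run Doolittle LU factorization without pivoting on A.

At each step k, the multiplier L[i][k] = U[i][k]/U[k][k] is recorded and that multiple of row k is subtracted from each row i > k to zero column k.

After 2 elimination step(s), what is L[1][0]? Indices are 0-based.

L[1][0] = 2

Step 1: pivot at (0,0) is 2.
  row1 ← row1 − (2)·row0  ⇒  L[1][0]=2, U row1=(0, 3, 1)
  row2 ← row2 − (3)·row0  ⇒  L[2][0]=3, U row2=(0, 1, 0)
Step 2: pivot at (1,1) is 3.
  row2 ← row2 − (5)·row1  ⇒  L[2][1]=5, U row2=(0, 0, 2)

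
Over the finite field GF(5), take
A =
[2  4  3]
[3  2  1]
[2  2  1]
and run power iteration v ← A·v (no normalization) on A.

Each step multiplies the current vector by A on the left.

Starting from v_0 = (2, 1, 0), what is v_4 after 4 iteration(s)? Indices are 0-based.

v_0 = (2, 1, 0).
v_1 = A·v_0 = (3, 3, 1).
v_2 = A·v_1 = (1, 1, 3).
v_3 = A·v_2 = (0, 3, 2).
v_4 = A·v_3 = (3, 3, 3).

v_4 = (3, 3, 3)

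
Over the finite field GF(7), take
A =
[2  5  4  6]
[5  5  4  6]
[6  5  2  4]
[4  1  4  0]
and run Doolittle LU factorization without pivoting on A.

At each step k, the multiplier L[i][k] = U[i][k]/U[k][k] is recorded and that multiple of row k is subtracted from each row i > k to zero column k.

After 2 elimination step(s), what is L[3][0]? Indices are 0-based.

Step 1: pivot at (0,0) is 2.
  row1 ← row1 − (6)·row0  ⇒  L[1][0]=6, U row1=(0, 3, 1, 5)
  row2 ← row2 − (3)·row0  ⇒  L[2][0]=3, U row2=(0, 4, 4, 0)
  row3 ← row3 − (2)·row0  ⇒  L[3][0]=2, U row3=(0, 5, 3, 2)
Step 2: pivot at (1,1) is 3.
  row2 ← row2 − (6)·row1  ⇒  L[2][1]=6, U row2=(0, 0, 5, 5)
  row3 ← row3 − (4)·row1  ⇒  L[3][1]=4, U row3=(0, 0, 6, 3)

L[3][0] = 2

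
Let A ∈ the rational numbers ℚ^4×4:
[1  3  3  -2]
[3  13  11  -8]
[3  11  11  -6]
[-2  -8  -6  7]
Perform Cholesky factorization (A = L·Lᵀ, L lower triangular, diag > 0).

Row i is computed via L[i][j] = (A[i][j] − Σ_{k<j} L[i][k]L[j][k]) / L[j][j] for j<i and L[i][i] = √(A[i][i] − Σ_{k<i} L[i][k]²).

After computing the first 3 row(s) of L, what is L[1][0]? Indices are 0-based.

Step 1: L[0][0] = √(1) = 1.
  L[1][0] = (3) / L[0][0] = 3.
Step 2: L[1][1] = √(4) = 2.
  L[2][0] = (3) / L[0][0] = 3.
  L[2][1] = (2) / L[1][1] = 1.
Step 3: L[2][2] = √(1) = 1.

L[1][0] = 3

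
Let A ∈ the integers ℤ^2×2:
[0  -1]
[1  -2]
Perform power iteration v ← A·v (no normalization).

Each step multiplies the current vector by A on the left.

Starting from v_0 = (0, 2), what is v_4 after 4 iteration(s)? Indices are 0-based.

v_4 = (8, 10)

v_0 = (0, 2).
v_1 = A·v_0 = (-2, -4).
v_2 = A·v_1 = (4, 6).
v_3 = A·v_2 = (-6, -8).
v_4 = A·v_3 = (8, 10).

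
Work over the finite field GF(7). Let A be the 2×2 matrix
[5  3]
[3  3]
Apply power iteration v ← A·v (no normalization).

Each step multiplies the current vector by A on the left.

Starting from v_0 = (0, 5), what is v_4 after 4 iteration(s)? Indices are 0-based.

v_0 = (0, 5).
v_1 = A·v_0 = (1, 1).
v_2 = A·v_1 = (1, 6).
v_3 = A·v_2 = (2, 0).
v_4 = A·v_3 = (3, 6).

v_4 = (3, 6)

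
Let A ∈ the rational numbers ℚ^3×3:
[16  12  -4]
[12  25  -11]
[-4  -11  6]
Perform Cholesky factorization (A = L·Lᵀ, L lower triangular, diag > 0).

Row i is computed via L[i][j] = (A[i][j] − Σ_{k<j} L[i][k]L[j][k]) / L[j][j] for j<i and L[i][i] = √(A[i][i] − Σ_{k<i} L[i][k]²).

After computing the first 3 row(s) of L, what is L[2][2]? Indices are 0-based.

L[2][2] = 1

Step 1: L[0][0] = √(16) = 4.
  L[1][0] = (12) / L[0][0] = 3.
Step 2: L[1][1] = √(16) = 4.
  L[2][0] = (-4) / L[0][0] = -1.
  L[2][1] = (-8) / L[1][1] = -2.
Step 3: L[2][2] = √(1) = 1.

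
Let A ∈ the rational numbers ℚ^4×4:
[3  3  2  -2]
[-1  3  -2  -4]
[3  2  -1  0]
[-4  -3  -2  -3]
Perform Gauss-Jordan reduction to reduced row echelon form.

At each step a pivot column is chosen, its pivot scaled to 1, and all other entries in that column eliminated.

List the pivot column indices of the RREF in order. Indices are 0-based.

pivot(0,0)=3: scale R0 → (1, 1, 2/3, -2/3)
  clear (1,0): R1 −= (-1)R0 → (0, 4, -4/3, -14/3)
  clear (2,0): R2 −= (3)R0 → (0, -1, -3, 2)
  clear (3,0): R3 −= (-4)R0 → (0, 1, 2/3, -17/3)
pivot(1,1)=4: scale R1 → (0, 1, -1/3, -7/6)
  clear (0,1): R0 −= (1)R1 → (1, 0, 1, 1/2)
  clear (2,1): R2 −= (-1)R1 → (0, 0, -10/3, 5/6)
  clear (3,1): R3 −= (1)R1 → (0, 0, 1, -9/2)
pivot(2,2)=-10/3: scale R2 → (0, 0, 1, -1/4)
  clear (0,2): R0 −= (1)R2 → (1, 0, 0, 3/4)
  clear (1,2): R1 −= (-1/3)R2 → (0, 1, 0, -5/4)
  clear (3,2): R3 −= (1)R2 → (0, 0, 0, -17/4)
pivot(3,3)=-17/4: scale R3 → (0, 0, 0, 1)
  clear (0,3): R0 −= (3/4)R3 → (1, 0, 0, 0)
  clear (1,3): R1 −= (-5/4)R3 → (0, 1, 0, 0)
  clear (2,3): R2 −= (-1/4)R3 → (0, 0, 1, 0)

pivot columns: 0, 1, 2, 3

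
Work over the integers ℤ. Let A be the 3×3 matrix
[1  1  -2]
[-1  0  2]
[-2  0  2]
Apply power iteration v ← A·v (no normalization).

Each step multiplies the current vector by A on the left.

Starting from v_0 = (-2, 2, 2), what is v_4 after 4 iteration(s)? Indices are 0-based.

v_4 = (-132, 194, 236)

v_0 = (-2, 2, 2).
v_1 = A·v_0 = (-4, 6, 8).
v_2 = A·v_1 = (-14, 20, 24).
v_3 = A·v_2 = (-42, 62, 76).
v_4 = A·v_3 = (-132, 194, 236).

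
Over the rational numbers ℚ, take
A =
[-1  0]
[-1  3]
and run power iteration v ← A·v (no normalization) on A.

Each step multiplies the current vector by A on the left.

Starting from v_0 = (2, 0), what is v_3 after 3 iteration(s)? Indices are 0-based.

v_3 = (-2, -14)

v_0 = (2, 0).
v_1 = A·v_0 = (-2, -2).
v_2 = A·v_1 = (2, -4).
v_3 = A·v_2 = (-2, -14).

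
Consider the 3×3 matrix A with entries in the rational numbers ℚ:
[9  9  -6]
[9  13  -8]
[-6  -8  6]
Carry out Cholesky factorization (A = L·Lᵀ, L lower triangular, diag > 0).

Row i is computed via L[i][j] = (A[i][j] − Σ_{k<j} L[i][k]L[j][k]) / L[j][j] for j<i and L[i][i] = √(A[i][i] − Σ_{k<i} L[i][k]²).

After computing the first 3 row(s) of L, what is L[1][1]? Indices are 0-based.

L[1][1] = 2

Step 1: L[0][0] = √(9) = 3.
  L[1][0] = (9) / L[0][0] = 3.
Step 2: L[1][1] = √(4) = 2.
  L[2][0] = (-6) / L[0][0] = -2.
  L[2][1] = (-2) / L[1][1] = -1.
Step 3: L[2][2] = √(1) = 1.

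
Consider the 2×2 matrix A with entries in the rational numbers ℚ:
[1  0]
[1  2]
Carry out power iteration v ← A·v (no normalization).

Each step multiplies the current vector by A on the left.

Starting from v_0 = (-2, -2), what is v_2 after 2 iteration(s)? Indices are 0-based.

v_0 = (-2, -2).
v_1 = A·v_0 = (-2, -6).
v_2 = A·v_1 = (-2, -14).

v_2 = (-2, -14)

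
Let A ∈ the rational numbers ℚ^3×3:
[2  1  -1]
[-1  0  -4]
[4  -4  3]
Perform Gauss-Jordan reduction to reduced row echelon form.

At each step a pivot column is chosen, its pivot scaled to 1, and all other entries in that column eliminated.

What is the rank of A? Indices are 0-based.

step 1: normalize row 0 (÷2) = (1, 1/2, -1/2)
  row 1: subtract -1×row0 = (0, 1/2, -9/2)
  row 2: subtract 4×row0 = (0, -6, 5)
step 2: normalize row 1 (÷1/2) = (0, 1, -9)
  row 0: subtract 1/2×row1 = (1, 0, 4)
  row 2: subtract -6×row1 = (0, 0, -49)
step 3: normalize row 2 (÷-49) = (0, 0, 1)
  row 0: subtract 4×row2 = (1, 0, 0)
  row 1: subtract -9×row2 = (0, 1, 0)

rank = 3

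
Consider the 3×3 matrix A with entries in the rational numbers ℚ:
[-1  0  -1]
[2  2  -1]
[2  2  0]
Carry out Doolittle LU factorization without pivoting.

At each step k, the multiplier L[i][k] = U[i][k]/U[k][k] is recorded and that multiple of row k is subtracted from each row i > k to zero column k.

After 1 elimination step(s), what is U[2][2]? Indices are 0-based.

Step 1: pivot at (0,0) is -1.
  row1 ← row1 − (-2)·row0  ⇒  L[1][0]=-2, U row1=(0, 2, -3)
  row2 ← row2 − (-2)·row0  ⇒  L[2][0]=-2, U row2=(0, 2, -2)

U[2][2] = -2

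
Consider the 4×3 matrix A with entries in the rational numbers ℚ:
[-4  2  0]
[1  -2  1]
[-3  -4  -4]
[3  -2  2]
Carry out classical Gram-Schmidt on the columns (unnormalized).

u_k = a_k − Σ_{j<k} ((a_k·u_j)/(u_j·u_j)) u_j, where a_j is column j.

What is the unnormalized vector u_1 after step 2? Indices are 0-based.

u_1 = (54/35, -66/35, -152/35, -58/35)

Step 1: u_0 = a_0 = (-4, 1, -3, 3).
Step 2: u_1 = a_1 − (-4/35)·u_0 = (54/35, -66/35, -152/35, -58/35).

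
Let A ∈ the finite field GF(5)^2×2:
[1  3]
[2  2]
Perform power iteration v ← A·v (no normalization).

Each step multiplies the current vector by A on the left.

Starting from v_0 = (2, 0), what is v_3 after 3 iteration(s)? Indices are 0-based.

v_3 = (0, 2)

v_0 = (2, 0).
v_1 = A·v_0 = (2, 4).
v_2 = A·v_1 = (4, 2).
v_3 = A·v_2 = (0, 2).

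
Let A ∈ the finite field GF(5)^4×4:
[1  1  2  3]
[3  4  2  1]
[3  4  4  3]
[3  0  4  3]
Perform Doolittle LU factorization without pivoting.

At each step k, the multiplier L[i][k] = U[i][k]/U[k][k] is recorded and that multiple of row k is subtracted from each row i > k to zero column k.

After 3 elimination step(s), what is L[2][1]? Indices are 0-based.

L[2][1] = 1

Step 1: pivot at (0,0) is 1.
  row1 ← row1 − (3)·row0  ⇒  L[1][0]=3, U row1=(0, 1, 1, 2)
  row2 ← row2 − (3)·row0  ⇒  L[2][0]=3, U row2=(0, 1, 3, 4)
  row3 ← row3 − (3)·row0  ⇒  L[3][0]=3, U row3=(0, 2, 3, 4)
Step 2: pivot at (1,1) is 1.
  row2 ← row2 − (1)·row1  ⇒  L[2][1]=1, U row2=(0, 0, 2, 2)
  row3 ← row3 − (2)·row1  ⇒  L[3][1]=2, U row3=(0, 0, 1, 0)
Step 3: pivot at (2,2) is 2.
  row3 ← row3 − (3)·row2  ⇒  L[3][2]=3, U row3=(0, 0, 0, 4)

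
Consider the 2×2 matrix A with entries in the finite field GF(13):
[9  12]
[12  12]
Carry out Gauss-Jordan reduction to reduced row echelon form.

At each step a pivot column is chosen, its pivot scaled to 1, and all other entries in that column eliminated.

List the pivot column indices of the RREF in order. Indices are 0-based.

pivot columns: 0, 1

step 1: normalize row 0 (÷9) = (1, 10)
  row 1: subtract 12×row0 = (0, 9)
step 2: normalize row 1 (÷9) = (0, 1)
  row 0: subtract 10×row1 = (1, 0)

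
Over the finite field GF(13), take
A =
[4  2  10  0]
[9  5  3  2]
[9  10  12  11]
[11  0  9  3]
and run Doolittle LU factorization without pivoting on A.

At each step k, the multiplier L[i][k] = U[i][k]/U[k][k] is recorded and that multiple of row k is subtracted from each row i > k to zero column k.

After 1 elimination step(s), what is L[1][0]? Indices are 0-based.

[col 0] pivot 4
  R1 -= 12*R0 → (0, 7, 0, 2)  (L[1][0] := 12)
  R2 -= 12*R0 → (0, 12, 9, 11)  (L[2][0] := 12)
  R3 -= 6*R0 → (0, 1, 1, 3)  (L[3][0] := 6)

L[1][0] = 12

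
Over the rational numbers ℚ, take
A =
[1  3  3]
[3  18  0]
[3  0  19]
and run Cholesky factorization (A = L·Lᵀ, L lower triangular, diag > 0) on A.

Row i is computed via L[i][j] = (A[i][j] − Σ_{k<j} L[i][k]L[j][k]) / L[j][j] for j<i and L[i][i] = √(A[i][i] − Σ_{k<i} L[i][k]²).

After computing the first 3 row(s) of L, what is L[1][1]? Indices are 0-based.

Step 1: L[0][0] = √(1) = 1.
  L[1][0] = (3) / L[0][0] = 3.
Step 2: L[1][1] = √(9) = 3.
  L[2][0] = (3) / L[0][0] = 3.
  L[2][1] = (-9) / L[1][1] = -3.
Step 3: L[2][2] = √(1) = 1.

L[1][1] = 3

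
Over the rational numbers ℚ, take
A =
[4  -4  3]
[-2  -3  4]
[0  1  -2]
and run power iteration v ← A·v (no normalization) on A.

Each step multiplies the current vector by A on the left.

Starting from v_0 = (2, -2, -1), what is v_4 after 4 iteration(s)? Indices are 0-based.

v_0 = (2, -2, -1).
v_1 = A·v_0 = (13, -2, 0).
v_2 = A·v_1 = (60, -20, -2).
v_3 = A·v_2 = (314, -68, -16).
v_4 = A·v_3 = (1480, -488, -36).

v_4 = (1480, -488, -36)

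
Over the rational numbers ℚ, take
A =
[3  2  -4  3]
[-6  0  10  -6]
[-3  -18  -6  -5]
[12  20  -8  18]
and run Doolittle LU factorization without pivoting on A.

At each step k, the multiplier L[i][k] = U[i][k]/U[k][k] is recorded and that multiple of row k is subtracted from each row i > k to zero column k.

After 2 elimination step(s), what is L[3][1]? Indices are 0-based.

L[3][1] = 3

Step 1: pivot at (0,0) is 3.
  row1 ← row1 − (-2)·row0  ⇒  L[1][0]=-2, U row1=(0, 4, 2, 0)
  row2 ← row2 − (-1)·row0  ⇒  L[2][0]=-1, U row2=(0, -16, -10, -2)
  row3 ← row3 − (4)·row0  ⇒  L[3][0]=4, U row3=(0, 12, 8, 6)
Step 2: pivot at (1,1) is 4.
  row2 ← row2 − (-4)·row1  ⇒  L[2][1]=-4, U row2=(0, 0, -2, -2)
  row3 ← row3 − (3)·row1  ⇒  L[3][1]=3, U row3=(0, 0, 2, 6)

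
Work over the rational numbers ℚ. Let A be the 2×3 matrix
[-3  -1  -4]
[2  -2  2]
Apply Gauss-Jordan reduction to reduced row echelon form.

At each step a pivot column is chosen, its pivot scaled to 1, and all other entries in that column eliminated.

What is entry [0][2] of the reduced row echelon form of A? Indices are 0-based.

step 1: normalize row 0 (÷-3) = (1, 1/3, 4/3)
  row 1: subtract 2×row0 = (0, -8/3, -2/3)
step 2: normalize row 1 (÷-8/3) = (0, 1, 1/4)
  row 0: subtract 1/3×row1 = (1, 0, 5/4)

M[0][2] = 5/4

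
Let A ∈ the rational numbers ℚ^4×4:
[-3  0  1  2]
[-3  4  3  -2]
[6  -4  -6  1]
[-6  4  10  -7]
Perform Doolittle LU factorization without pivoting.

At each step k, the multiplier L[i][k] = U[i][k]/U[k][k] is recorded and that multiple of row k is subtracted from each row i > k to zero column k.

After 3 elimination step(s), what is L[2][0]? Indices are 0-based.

L[2][0] = -2

[col 0] pivot -3
  R1 -= 1*R0 → (0, 4, 2, -4)  (L[1][0] := 1)
  R2 -= -2*R0 → (0, -4, -4, 5)  (L[2][0] := -2)
  R3 -= 2*R0 → (0, 4, 8, -11)  (L[3][0] := 2)
[col 1] pivot 4
  R2 -= -1*R1 → (0, 0, -2, 1)  (L[2][1] := -1)
  R3 -= 1*R1 → (0, 0, 6, -7)  (L[3][1] := 1)
[col 2] pivot -2
  R3 -= -3*R2 → (0, 0, 0, -4)  (L[3][2] := -3)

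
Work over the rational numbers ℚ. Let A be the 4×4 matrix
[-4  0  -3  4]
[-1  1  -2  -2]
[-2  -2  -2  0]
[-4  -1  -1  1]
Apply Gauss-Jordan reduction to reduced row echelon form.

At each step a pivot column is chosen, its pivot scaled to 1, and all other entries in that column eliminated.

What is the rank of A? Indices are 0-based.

step 1: normalize row 0 (÷-4) = (1, 0, 3/4, -1)
  row 1: subtract -1×row0 = (0, 1, -5/4, -3)
  row 2: subtract -2×row0 = (0, -2, -1/2, -2)
  row 3: subtract -4×row0 = (0, -1, 2, -3)
step 2: normalize row 1 (÷1) = (0, 1, -5/4, -3)
  row 2: subtract -2×row1 = (0, 0, -3, -8)
  row 3: subtract -1×row1 = (0, 0, 3/4, -6)
step 3: normalize row 2 (÷-3) = (0, 0, 1, 8/3)
  row 0: subtract 3/4×row2 = (1, 0, 0, -3)
  row 1: subtract -5/4×row2 = (0, 1, 0, 1/3)
  row 3: subtract 3/4×row2 = (0, 0, 0, -8)
step 4: normalize row 3 (÷-8) = (0, 0, 0, 1)
  row 0: subtract -3×row3 = (1, 0, 0, 0)
  row 1: subtract 1/3×row3 = (0, 1, 0, 0)
  row 2: subtract 8/3×row3 = (0, 0, 1, 0)

rank = 4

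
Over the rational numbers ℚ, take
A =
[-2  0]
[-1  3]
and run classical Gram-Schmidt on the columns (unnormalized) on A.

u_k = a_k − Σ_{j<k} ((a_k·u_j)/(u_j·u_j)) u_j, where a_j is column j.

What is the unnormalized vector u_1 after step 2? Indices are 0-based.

Step 1: u_0 = a_0 = (-2, -1).
Step 2: u_1 = a_1 − (-3/5)·u_0 = (-6/5, 12/5).

u_1 = (-6/5, 12/5)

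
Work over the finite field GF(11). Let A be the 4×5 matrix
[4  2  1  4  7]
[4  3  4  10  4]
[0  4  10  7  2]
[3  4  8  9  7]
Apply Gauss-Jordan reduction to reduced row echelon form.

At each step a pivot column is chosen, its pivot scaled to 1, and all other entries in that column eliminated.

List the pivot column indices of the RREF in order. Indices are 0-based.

step 1: normalize row 0 (÷4) = (1, 6, 3, 1, 10)
  row 1: subtract 4×row0 = (0, 1, 3, 6, 8)
  row 3: subtract 3×row0 = (0, 8, 10, 6, 10)
step 2: normalize row 1 (÷1) = (0, 1, 3, 6, 8)
  row 0: subtract 6×row1 = (1, 0, 7, 9, 6)
  row 2: subtract 4×row1 = (0, 0, 9, 5, 3)
  row 3: subtract 8×row1 = (0, 0, 8, 2, 1)
step 3: normalize row 2 (÷9) = (0, 0, 1, 3, 4)
  row 0: subtract 7×row2 = (1, 0, 0, 10, 0)
  row 1: subtract 3×row2 = (0, 1, 0, 8, 7)
  row 3: subtract 8×row2 = (0, 0, 0, 0, 2)
skip col 3 (zero from row 3)
step 4: normalize row 3 (÷2) = (0, 0, 0, 0, 1)
  row 1: subtract 7×row3 = (0, 1, 0, 8, 0)
  row 2: subtract 4×row3 = (0, 0, 1, 3, 0)

pivot columns: 0, 1, 2, 4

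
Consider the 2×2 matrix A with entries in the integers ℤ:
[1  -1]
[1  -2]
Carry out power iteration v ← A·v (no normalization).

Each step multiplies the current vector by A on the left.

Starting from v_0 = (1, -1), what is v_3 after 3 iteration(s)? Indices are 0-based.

v_3 = (3, 7)

v_0 = (1, -1).
v_1 = A·v_0 = (2, 3).
v_2 = A·v_1 = (-1, -4).
v_3 = A·v_2 = (3, 7).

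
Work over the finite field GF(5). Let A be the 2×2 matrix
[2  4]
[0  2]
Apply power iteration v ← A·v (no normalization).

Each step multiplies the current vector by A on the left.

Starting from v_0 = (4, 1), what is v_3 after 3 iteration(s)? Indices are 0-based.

v_3 = (0, 3)

v_0 = (4, 1).
v_1 = A·v_0 = (2, 2).
v_2 = A·v_1 = (2, 4).
v_3 = A·v_2 = (0, 3).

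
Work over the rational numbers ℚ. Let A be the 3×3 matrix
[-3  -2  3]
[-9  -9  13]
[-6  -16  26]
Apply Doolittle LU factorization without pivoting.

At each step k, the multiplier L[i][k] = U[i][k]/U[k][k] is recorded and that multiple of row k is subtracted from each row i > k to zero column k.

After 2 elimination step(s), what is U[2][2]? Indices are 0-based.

k=0: U[0][0]=-3
  eliminate (1,0): mult=3, new row 1: (0, -3, 4); set L[1][0]=3
  eliminate (2,0): mult=2, new row 2: (0, -12, 20); set L[2][0]=2
k=1: U[1][1]=-3
  eliminate (2,1): mult=4, new row 2: (0, 0, 4); set L[2][1]=4

U[2][2] = 4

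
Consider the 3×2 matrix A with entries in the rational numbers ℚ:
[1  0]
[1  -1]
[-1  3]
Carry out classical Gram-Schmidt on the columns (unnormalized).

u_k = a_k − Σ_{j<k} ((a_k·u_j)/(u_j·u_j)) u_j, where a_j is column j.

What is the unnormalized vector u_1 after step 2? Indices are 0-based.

Step 1: u_0 = a_0 = (1, 1, -1).
Step 2: u_1 = a_1 − (-4/3)·u_0 = (4/3, 1/3, 5/3).

u_1 = (4/3, 1/3, 5/3)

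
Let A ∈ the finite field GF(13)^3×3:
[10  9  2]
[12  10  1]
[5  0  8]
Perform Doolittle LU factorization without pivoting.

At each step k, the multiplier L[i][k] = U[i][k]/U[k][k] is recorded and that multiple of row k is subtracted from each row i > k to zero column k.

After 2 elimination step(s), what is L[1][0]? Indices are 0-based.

L[1][0] = 9

[col 0] pivot 10
  R1 -= 9*R0 → (0, 7, 9)  (L[1][0] := 9)
  R2 -= 7*R0 → (0, 2, 7)  (L[2][0] := 7)
[col 1] pivot 7
  R2 -= 4*R1 → (0, 0, 10)  (L[2][1] := 4)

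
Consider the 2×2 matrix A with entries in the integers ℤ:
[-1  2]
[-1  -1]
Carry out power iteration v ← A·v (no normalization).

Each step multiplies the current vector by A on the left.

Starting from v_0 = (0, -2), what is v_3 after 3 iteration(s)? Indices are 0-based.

v_3 = (-4, -10)

v_0 = (0, -2).
v_1 = A·v_0 = (-4, 2).
v_2 = A·v_1 = (8, 2).
v_3 = A·v_2 = (-4, -10).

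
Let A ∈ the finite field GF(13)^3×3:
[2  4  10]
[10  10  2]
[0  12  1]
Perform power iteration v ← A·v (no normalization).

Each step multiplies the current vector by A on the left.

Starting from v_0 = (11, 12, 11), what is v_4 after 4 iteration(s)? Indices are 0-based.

v_4 = (8, 4, 2)

v_0 = (11, 12, 11).
v_1 = A·v_0 = (11, 5, 12).
v_2 = A·v_1 = (6, 2, 7).
v_3 = A·v_2 = (12, 3, 5).
v_4 = A·v_3 = (8, 4, 2).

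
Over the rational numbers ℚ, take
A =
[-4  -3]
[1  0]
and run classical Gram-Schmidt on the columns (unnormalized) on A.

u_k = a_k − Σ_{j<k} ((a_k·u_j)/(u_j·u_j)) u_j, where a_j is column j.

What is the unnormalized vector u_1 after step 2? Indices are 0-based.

Step 1: u_0 = a_0 = (-4, 1).
Step 2: u_1 = a_1 − (12/17)·u_0 = (-3/17, -12/17).

u_1 = (-3/17, -12/17)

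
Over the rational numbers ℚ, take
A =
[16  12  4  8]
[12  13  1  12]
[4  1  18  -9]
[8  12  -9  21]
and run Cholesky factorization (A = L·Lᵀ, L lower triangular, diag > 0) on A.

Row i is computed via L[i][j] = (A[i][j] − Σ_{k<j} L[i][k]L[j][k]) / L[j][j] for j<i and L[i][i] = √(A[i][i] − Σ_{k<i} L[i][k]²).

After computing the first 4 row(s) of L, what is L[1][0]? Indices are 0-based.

Step 1: L[0][0] = √(16) = 4.
  L[1][0] = (12) / L[0][0] = 3.
Step 2: L[1][1] = √(4) = 2.
  L[2][0] = (4) / L[0][0] = 1.
  L[2][1] = (-2) / L[1][1] = -1.
Step 3: L[2][2] = √(16) = 4.
  L[3][0] = (8) / L[0][0] = 2.
  L[3][1] = (6) / L[1][1] = 3.
  L[3][2] = (-8) / L[2][2] = -2.
Step 4: L[3][3] = √(4) = 2.

L[1][0] = 3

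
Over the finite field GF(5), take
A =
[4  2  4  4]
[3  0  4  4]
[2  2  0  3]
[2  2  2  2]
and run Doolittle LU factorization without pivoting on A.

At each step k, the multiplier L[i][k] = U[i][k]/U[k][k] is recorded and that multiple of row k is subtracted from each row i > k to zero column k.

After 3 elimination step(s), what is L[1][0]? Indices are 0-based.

L[1][0] = 2

[col 0] pivot 4
  R1 -= 2*R0 → (0, 1, 1, 1)  (L[1][0] := 2)
  R2 -= 3*R0 → (0, 1, 3, 1)  (L[2][0] := 3)
  R3 -= 3*R0 → (0, 1, 0, 0)  (L[3][0] := 3)
[col 1] pivot 1
  R2 -= 1*R1 → (0, 0, 2, 0)  (L[2][1] := 1)
  R3 -= 1*R1 → (0, 0, 4, 4)  (L[3][1] := 1)
[col 2] pivot 2
  R3 -= 2*R2 → (0, 0, 0, 4)  (L[3][2] := 2)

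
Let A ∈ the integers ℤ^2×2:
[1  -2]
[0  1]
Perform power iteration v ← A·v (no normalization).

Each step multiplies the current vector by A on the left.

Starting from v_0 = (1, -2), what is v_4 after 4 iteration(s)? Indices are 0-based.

v_0 = (1, -2).
v_1 = A·v_0 = (5, -2).
v_2 = A·v_1 = (9, -2).
v_3 = A·v_2 = (13, -2).
v_4 = A·v_3 = (17, -2).

v_4 = (17, -2)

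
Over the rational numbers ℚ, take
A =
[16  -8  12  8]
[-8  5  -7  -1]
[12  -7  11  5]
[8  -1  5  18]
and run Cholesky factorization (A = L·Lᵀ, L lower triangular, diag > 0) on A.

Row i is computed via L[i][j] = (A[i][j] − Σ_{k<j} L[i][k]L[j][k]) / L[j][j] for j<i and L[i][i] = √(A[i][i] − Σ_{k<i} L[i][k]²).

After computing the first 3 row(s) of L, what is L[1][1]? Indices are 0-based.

Step 1: L[0][0] = √(16) = 4.
  L[1][0] = (-8) / L[0][0] = -2.
Step 2: L[1][1] = √(1) = 1.
  L[2][0] = (12) / L[0][0] = 3.
  L[2][1] = (-1) / L[1][1] = -1.
Step 3: L[2][2] = √(1) = 1.

L[1][1] = 1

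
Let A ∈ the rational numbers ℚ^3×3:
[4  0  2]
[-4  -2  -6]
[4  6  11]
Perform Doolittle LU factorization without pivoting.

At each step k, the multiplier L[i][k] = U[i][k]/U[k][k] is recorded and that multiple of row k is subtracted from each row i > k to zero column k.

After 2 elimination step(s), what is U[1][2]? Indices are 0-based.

Step 1: pivot at (0,0) is 4.
  row1 ← row1 − (-1)·row0  ⇒  L[1][0]=-1, U row1=(0, -2, -4)
  row2 ← row2 − (1)·row0  ⇒  L[2][0]=1, U row2=(0, 6, 9)
Step 2: pivot at (1,1) is -2.
  row2 ← row2 − (-3)·row1  ⇒  L[2][1]=-3, U row2=(0, 0, -3)

U[1][2] = -4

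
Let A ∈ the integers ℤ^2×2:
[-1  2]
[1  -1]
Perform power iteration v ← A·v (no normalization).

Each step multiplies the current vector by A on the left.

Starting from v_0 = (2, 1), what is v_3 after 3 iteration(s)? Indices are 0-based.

v_0 = (2, 1).
v_1 = A·v_0 = (0, 1).
v_2 = A·v_1 = (2, -1).
v_3 = A·v_2 = (-4, 3).

v_3 = (-4, 3)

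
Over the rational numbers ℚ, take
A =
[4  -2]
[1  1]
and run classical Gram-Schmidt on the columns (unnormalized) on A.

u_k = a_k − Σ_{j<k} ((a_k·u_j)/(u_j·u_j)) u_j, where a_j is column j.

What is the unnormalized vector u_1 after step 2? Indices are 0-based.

Step 1: u_0 = a_0 = (4, 1).
Step 2: u_1 = a_1 − (-7/17)·u_0 = (-6/17, 24/17).

u_1 = (-6/17, 24/17)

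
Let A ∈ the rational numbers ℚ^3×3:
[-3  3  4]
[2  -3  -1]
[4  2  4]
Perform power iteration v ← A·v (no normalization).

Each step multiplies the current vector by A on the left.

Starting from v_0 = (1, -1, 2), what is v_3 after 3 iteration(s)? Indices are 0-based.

v_0 = (1, -1, 2).
v_1 = A·v_0 = (2, 3, 10).
v_2 = A·v_1 = (43, -15, 54).
v_3 = A·v_2 = (42, 77, 358).

v_3 = (42, 77, 358)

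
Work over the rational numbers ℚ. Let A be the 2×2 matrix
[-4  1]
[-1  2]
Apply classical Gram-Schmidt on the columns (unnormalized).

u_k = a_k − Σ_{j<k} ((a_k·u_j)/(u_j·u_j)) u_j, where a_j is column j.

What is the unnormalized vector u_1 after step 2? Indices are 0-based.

Step 1: u_0 = a_0 = (-4, -1).
Step 2: u_1 = a_1 − (-6/17)·u_0 = (-7/17, 28/17).

u_1 = (-7/17, 28/17)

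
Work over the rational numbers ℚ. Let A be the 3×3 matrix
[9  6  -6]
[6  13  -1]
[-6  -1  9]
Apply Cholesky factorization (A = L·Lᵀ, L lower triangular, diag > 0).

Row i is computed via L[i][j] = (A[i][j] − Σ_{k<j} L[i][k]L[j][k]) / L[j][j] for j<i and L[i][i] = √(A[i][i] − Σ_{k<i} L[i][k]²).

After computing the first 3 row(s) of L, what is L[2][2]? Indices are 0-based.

L[2][2] = 2

Step 1: L[0][0] = √(9) = 3.
  L[1][0] = (6) / L[0][0] = 2.
Step 2: L[1][1] = √(9) = 3.
  L[2][0] = (-6) / L[0][0] = -2.
  L[2][1] = (3) / L[1][1] = 1.
Step 3: L[2][2] = √(4) = 2.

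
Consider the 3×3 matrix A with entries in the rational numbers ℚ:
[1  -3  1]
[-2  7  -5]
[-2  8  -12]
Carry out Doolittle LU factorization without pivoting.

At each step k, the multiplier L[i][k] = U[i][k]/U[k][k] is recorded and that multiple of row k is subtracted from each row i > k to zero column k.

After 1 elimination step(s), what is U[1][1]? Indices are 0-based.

[col 0] pivot 1
  R1 -= -2*R0 → (0, 1, -3)  (L[1][0] := -2)
  R2 -= -2*R0 → (0, 2, -10)  (L[2][0] := -2)

U[1][1] = 1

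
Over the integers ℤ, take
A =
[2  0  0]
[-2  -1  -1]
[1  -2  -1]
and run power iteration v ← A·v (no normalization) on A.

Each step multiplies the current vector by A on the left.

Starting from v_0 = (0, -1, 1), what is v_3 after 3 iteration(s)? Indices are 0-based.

v_3 = (0, 2, 3)

v_0 = (0, -1, 1).
v_1 = A·v_0 = (0, 0, 1).
v_2 = A·v_1 = (0, -1, -1).
v_3 = A·v_2 = (0, 2, 3).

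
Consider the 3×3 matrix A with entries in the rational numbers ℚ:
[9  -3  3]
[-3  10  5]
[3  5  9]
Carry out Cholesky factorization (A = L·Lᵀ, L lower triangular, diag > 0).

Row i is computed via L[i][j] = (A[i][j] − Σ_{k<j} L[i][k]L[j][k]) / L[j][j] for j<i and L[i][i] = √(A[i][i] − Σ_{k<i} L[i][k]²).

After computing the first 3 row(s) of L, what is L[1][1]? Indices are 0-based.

Step 1: L[0][0] = √(9) = 3.
  L[1][0] = (-3) / L[0][0] = -1.
Step 2: L[1][1] = √(9) = 3.
  L[2][0] = (3) / L[0][0] = 1.
  L[2][1] = (6) / L[1][1] = 2.
Step 3: L[2][2] = √(4) = 2.

L[1][1] = 3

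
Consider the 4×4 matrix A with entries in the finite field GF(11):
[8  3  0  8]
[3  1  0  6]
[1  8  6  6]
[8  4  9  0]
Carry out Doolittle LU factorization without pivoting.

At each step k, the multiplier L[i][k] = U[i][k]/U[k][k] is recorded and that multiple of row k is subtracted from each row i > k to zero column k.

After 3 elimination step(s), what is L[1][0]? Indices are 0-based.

[col 0] pivot 8
  R1 -= 10*R0 → (0, 4, 0, 3)  (L[1][0] := 10)
  R2 -= 7*R0 → (0, 9, 6, 5)  (L[2][0] := 7)
  R3 -= 1*R0 → (0, 1, 9, 3)  (L[3][0] := 1)
[col 1] pivot 4
  R2 -= 5*R1 → (0, 0, 6, 1)  (L[2][1] := 5)
  R3 -= 3*R1 → (0, 0, 9, 5)  (L[3][1] := 3)
[col 2] pivot 6
  R3 -= 7*R2 → (0, 0, 0, 9)  (L[3][2] := 7)

L[1][0] = 10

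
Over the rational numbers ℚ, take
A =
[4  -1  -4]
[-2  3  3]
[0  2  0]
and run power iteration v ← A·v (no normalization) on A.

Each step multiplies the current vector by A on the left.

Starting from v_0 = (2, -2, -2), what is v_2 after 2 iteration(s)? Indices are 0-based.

v_2 = (104, -96, -32)

v_0 = (2, -2, -2).
v_1 = A·v_0 = (18, -16, -4).
v_2 = A·v_1 = (104, -96, -32).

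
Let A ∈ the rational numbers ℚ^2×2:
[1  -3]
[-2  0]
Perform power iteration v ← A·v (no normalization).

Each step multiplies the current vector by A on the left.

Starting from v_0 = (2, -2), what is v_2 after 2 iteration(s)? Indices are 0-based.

v_2 = (20, -16)

v_0 = (2, -2).
v_1 = A·v_0 = (8, -4).
v_2 = A·v_1 = (20, -16).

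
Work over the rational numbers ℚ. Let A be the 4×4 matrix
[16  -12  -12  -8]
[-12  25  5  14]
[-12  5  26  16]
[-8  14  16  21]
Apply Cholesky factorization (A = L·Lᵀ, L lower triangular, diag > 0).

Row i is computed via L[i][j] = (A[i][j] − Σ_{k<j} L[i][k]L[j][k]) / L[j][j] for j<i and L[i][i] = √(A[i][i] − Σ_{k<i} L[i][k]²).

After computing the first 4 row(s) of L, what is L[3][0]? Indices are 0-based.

L[3][0] = -2

Step 1: L[0][0] = √(16) = 4.
  L[1][0] = (-12) / L[0][0] = -3.
Step 2: L[1][1] = √(16) = 4.
  L[2][0] = (-12) / L[0][0] = -3.
  L[2][1] = (-4) / L[1][1] = -1.
Step 3: L[2][2] = √(16) = 4.
  L[3][0] = (-8) / L[0][0] = -2.
  L[3][1] = (8) / L[1][1] = 2.
  L[3][2] = (12) / L[2][2] = 3.
Step 4: L[3][3] = √(4) = 2.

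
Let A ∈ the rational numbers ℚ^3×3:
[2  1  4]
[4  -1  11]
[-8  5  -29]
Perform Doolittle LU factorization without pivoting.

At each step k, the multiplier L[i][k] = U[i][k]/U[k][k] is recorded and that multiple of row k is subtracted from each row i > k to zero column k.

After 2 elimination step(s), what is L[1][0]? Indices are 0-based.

L[1][0] = 2

[col 0] pivot 2
  R1 -= 2*R0 → (0, -3, 3)  (L[1][0] := 2)
  R2 -= -4*R0 → (0, 9, -13)  (L[2][0] := -4)
[col 1] pivot -3
  R2 -= -3*R1 → (0, 0, -4)  (L[2][1] := -3)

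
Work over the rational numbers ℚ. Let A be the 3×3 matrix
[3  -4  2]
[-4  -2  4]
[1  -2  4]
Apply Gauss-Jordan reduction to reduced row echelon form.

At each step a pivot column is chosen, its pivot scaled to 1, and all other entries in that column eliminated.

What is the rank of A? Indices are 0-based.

rank = 3

step 1: normalize row 0 (÷3) = (1, -4/3, 2/3)
  row 1: subtract -4×row0 = (0, -22/3, 20/3)
  row 2: subtract 1×row0 = (0, -2/3, 10/3)
step 2: normalize row 1 (÷-22/3) = (0, 1, -10/11)
  row 0: subtract -4/3×row1 = (1, 0, -6/11)
  row 2: subtract -2/3×row1 = (0, 0, 30/11)
step 3: normalize row 2 (÷30/11) = (0, 0, 1)
  row 0: subtract -6/11×row2 = (1, 0, 0)
  row 1: subtract -10/11×row2 = (0, 1, 0)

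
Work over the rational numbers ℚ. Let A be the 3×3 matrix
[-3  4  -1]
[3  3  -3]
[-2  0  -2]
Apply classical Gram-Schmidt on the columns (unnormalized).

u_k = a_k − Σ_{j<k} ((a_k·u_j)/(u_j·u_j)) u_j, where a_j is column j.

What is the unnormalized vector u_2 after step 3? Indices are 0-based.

u_2 = (360/541, -480/541, -1260/541)

Step 1: u_0 = a_0 = (-3, 3, -2).
Step 2: u_1 = a_1 − (-3/22)·u_0 = (79/22, 75/22, -3/11).
Step 3: u_2 = a_2 − (-1/11)·u_0 − (-292/541)·u_1 = (360/541, -480/541, -1260/541).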